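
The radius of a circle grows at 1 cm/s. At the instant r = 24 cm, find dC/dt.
2π cm/s

C = 2πr
dC/dt = 2π · dr/dt = 2π · 1 = 2π cm/s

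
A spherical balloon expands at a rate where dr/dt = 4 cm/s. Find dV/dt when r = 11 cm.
1936π cm³/s

V = (4/3)πr³
dV/dt = dV/dr · dr/dt = 4πr² · 4
At r = 11: dV/dt = 1936π cm³/s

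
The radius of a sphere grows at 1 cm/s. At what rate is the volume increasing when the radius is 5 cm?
100π cm³/s

V = (4/3)πr³
dV/dt = dV/dr · dr/dt = 4πr² · 1
At r = 5: dV/dt = 100π cm³/s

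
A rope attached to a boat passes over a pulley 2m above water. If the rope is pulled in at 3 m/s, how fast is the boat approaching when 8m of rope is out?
4√15/5 ≈ 3.098 m/s

rope² = x² + 2²
x = √(8² - 2²) = 2√15
dx/dt = (rope/x) · d(rope)/dt = (8/(2√15)) · (-3) = -4√15/5 m/s
The boat approaches at 4√15/5 ≈ 3.098 m/s.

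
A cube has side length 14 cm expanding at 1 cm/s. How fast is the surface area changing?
168 cm²/s

A = 6s²
dA/dt = 12s · ds/dt = 12·14·1 = 168 cm²/s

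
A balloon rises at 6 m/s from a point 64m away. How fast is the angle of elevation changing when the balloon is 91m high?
0.031025 rad/s

tan(θ) = y/64
sec²(θ) · dθ/dt = (1/64) · dy/dt
dθ/dt = cos²(θ)/64 · 6 = 64/(64² + 91²) · 6
dθ/dt = 0.031025 rad/s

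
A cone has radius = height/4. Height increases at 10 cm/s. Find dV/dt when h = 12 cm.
90π cm³/s

V = (1/3)π(h/4)²h = πh³/48
dV/dt = πh²/16 · 10
At h = 12: dV/dt = 90π cm³/s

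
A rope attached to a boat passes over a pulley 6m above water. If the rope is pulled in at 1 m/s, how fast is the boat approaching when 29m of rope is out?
29√805/805 ≈ 1.022 m/s

rope² = x² + 6²
x = √(29² - 6²) = √805
dx/dt = (rope/x) · d(rope)/dt = (29/√805) · (-1) = -29√805/805 m/s
The boat approaches at 29√805/805 ≈ 1.022 m/s.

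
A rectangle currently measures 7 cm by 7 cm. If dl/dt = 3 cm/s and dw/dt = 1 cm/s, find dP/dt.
8 cm/s

P = 2(l + w)
dP/dt = 2(dl/dt + dw/dt) = 2(3 + 1) = 8 cm/s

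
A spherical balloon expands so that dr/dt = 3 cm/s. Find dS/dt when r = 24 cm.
576π cm²/s

S = 4πr²
dS/dt = dS/dr · dr/dt = 8πr · 3
At r = 24: dS/dt = 576π cm²/s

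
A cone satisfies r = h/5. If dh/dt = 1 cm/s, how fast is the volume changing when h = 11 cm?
121π/25 cm³/s

V = (1/3)π(h/5)²h = πh³/75
dV/dt = πh²/25 · 1
At h = 11: dV/dt = 121π/25 cm³/s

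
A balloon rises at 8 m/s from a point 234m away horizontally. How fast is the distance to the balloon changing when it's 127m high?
1016√70885/70885 ≈ 3.816 m/s

z² = 234² + y²
z = √(234² + 127²) = √70885
dz/dt = y/z · dy/dt = 127/√70885 · 8 = 1016√70885/70885 ≈ 3.816 m/s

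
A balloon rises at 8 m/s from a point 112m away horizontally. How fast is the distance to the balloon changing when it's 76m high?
152√1145/1145 ≈ 4.492 m/s

z² = 112² + y²
z = √(112² + 76²) = 4√1145
dz/dt = y/z · dy/dt = 76/(4√1145) · 8 = 152√1145/1145 ≈ 4.492 m/s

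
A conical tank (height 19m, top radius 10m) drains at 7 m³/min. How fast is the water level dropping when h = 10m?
2527/(10000π) ≈ 0.08044 m/min

r/h = 10/19, so r = (10/19)h
V = (1/3)πr²h = (1/3)π((10/19)h)²h = (100/1083)πh³
dV/dh = (100/361)πh²
dh/dt = (dV/dt)/(dV/dh) = -7/((100/361)π·10²) = -2527/(10000π) m/min
The level is dropping at 2527/(10000π) ≈ 0.08044 m/min.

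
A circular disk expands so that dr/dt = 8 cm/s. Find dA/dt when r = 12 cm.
192π cm²/s

A = πr²
dA/dt = 2πr · dr/dt = 2π(12)(8) = 192π cm²/s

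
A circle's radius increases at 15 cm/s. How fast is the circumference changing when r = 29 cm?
30π cm/s

C = 2πr
dC/dt = 2π · dr/dt = 2π · 15 = 30π cm/s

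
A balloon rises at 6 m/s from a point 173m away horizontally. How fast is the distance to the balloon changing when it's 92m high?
552√38393/38393 ≈ 2.817 m/s

z² = 173² + y²
z = √(173² + 92²) = √38393
dz/dt = y/z · dy/dt = 92/√38393 · 6 = 552√38393/38393 ≈ 2.817 m/s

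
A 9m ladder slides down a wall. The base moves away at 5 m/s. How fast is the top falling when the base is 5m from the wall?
25√14/28 ≈ 3.341 m/s

x² + y² = 9²
2x·dx/dt + 2y·dy/dt = 0
dy/dt = -x/y · dx/dt = -5/(2√14) · 5 = -25√14/28 m/s
The top is descending at 25√14/28 ≈ 3.341 m/s.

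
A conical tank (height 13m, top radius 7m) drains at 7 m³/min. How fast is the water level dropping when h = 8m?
169/(448π) ≈ 0.1201 m/min

r/h = 7/13, so r = (7/13)h
V = (1/3)πr²h = (1/3)π((7/13)h)²h = (49/507)πh³
dV/dh = (49/169)πh²
dh/dt = (dV/dt)/(dV/dh) = -7/((49/169)π·8²) = -169/(448π) m/min
The level is dropping at 169/(448π) ≈ 0.1201 m/min.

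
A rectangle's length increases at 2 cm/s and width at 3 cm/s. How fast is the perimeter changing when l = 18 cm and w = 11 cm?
10 cm/s

P = 2(l + w)
dP/dt = 2(dl/dt + dw/dt) = 2(2 + 3) = 10 cm/s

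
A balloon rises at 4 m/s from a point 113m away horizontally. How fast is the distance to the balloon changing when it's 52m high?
208√15473/15473 ≈ 1.672 m/s

z² = 113² + y²
z = √(113² + 52²) = √15473
dz/dt = y/z · dy/dt = 52/√15473 · 4 = 208√15473/15473 ≈ 1.672 m/s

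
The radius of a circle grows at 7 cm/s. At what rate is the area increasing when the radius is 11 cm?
154π cm²/s

A = πr²
dA/dt = 2πr · dr/dt = 2π(11)(7) = 154π cm²/s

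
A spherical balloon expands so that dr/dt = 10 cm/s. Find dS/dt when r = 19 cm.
1520π cm²/s

S = 4πr²
dS/dt = dS/dr · dr/dt = 8πr · 10
At r = 19: dS/dt = 1520π cm²/s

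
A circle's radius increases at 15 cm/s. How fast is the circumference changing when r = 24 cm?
30π cm/s

C = 2πr
dC/dt = 2π · dr/dt = 2π · 15 = 30π cm/s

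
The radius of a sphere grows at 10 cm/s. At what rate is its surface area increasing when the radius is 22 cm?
1760π cm²/s

S = 4πr²
dS/dt = dS/dr · dr/dt = 8πr · 10
At r = 22: dS/dt = 1760π cm²/s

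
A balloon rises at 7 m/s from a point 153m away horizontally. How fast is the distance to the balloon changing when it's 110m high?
770√35509/35509 ≈ 4.086 m/s

z² = 153² + y²
z = √(153² + 110²) = √35509
dz/dt = y/z · dy/dt = 110/√35509 · 7 = 770√35509/35509 ≈ 4.086 m/s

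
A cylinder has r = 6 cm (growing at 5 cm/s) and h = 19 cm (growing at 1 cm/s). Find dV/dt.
1176π cm³/s

V = πr²h
dV/dt = 2πrh·dr/dt + πr²·dh/dt
= 2π(6)(19)(5) + π(6)²(1)
= 1176π cm³/s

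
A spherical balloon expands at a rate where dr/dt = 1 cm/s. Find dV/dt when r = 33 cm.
4356π cm³/s

V = (4/3)πr³
dV/dt = dV/dr · dr/dt = 4πr² · 1
At r = 33: dV/dt = 4356π cm³/s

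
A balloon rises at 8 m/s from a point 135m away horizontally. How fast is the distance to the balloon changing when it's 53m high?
212√21034/10517 ≈ 2.924 m/s

z² = 135² + y²
z = √(135² + 53²) = √21034
dz/dt = y/z · dy/dt = 53/√21034 · 8 = 212√21034/10517 ≈ 2.924 m/s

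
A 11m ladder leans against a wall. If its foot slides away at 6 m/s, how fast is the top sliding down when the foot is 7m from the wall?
7√2/2 ≈ 4.95 m/s

x² + y² = 11²
2x·dx/dt + 2y·dy/dt = 0
dy/dt = -x/y · dx/dt = -7/(6√2) · 6 = -7√2/2 m/s
The top is descending at 7√2/2 ≈ 4.95 m/s.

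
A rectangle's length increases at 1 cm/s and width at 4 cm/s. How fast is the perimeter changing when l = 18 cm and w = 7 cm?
10 cm/s

P = 2(l + w)
dP/dt = 2(dl/dt + dw/dt) = 2(1 + 4) = 10 cm/s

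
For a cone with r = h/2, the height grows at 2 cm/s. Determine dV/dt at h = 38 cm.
722π cm³/s

V = (1/3)π(h/2)²h = πh³/12
dV/dt = πh²/4 · 2
At h = 38: dV/dt = 722π cm³/s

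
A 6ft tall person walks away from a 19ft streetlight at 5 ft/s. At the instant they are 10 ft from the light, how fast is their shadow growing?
30/13 ft/s

By similar triangles: 19/(x+s) = 6/s
Solving: s = 6x/13
ds/dt = 6/13 · dx/dt = 6/13 · 5 = 30/13 ft/s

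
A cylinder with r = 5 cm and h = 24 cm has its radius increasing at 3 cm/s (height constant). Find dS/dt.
204π cm²/s

S = 2πrh + 2πr² (lateral + bases)
dS/dt = (2πh + 4πr)·dr/dt = (2π·24 + 4π·5)·3
= 204π cm²/s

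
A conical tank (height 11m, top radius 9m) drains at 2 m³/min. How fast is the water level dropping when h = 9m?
242/(6561π) ≈ 0.01174 m/min

r/h = 9/11, so r = (9/11)h
V = (1/3)πr²h = (1/3)π((9/11)h)²h = (27/121)πh³
dV/dh = (81/121)πh²
dh/dt = (dV/dt)/(dV/dh) = -2/((81/121)π·9²) = -242/(6561π) m/min
The level is dropping at 242/(6561π) ≈ 0.01174 m/min.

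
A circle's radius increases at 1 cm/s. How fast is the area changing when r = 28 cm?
56π cm²/s

A = πr²
dA/dt = 2πr · dr/dt = 2π(28)(1) = 56π cm²/s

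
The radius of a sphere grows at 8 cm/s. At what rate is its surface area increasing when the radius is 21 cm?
1344π cm²/s

S = 4πr²
dS/dt = dS/dr · dr/dt = 8πr · 8
At r = 21: dS/dt = 1344π cm²/s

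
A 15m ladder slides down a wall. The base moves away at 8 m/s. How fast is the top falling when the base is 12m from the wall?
32/3 ≈ 10.67 m/s

x² + y² = 15²
2x·dx/dt + 2y·dy/dt = 0
dy/dt = -x/y · dx/dt = -12/9 · 8 = -32/3 m/s
The top is descending at 32/3 ≈ 10.67 m/s.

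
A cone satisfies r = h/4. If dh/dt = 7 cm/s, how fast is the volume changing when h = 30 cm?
1575π/4 cm³/s

V = (1/3)π(h/4)²h = πh³/48
dV/dt = πh²/16 · 7
At h = 30: dV/dt = 1575π/4 cm³/s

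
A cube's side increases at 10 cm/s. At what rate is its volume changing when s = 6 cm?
1080 cm³/s

V = s³
dV/dt = 3s² · ds/dt = 3·6²·10 = 1080 cm³/s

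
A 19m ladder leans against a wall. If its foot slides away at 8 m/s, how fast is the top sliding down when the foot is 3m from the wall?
3√22/11 ≈ 1.279 m/s

x² + y² = 19²
2x·dx/dt + 2y·dy/dt = 0
dy/dt = -x/y · dx/dt = -3/(4√22) · 8 = -3√22/11 m/s
The top is descending at 3√22/11 ≈ 1.279 m/s.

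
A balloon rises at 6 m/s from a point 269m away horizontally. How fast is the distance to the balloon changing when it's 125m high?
375√87986/43993 ≈ 2.528 m/s

z² = 269² + y²
z = √(269² + 125²) = √87986
dz/dt = y/z · dy/dt = 125/√87986 · 6 = 375√87986/43993 ≈ 2.528 m/s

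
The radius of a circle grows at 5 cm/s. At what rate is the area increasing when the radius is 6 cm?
60π cm²/s

A = πr²
dA/dt = 2πr · dr/dt = 2π(6)(5) = 60π cm²/s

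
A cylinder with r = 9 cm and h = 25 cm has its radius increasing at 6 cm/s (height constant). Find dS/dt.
516π cm²/s

S = 2πrh + 2πr² (lateral + bases)
dS/dt = (2πh + 4πr)·dr/dt = (2π·25 + 4π·9)·6
= 516π cm²/s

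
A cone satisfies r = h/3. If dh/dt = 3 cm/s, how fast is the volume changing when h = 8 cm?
64π/3 cm³/s

V = (1/3)π(h/3)²h = πh³/27
dV/dt = πh²/9 · 3
At h = 8: dV/dt = 64π/3 cm³/s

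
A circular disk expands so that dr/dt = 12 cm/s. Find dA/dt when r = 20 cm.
480π cm²/s

A = πr²
dA/dt = 2πr · dr/dt = 2π(20)(12) = 480π cm²/s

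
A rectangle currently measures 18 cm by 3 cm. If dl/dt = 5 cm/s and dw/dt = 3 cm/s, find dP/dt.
16 cm/s

P = 2(l + w)
dP/dt = 2(dl/dt + dw/dt) = 2(5 + 3) = 16 cm/s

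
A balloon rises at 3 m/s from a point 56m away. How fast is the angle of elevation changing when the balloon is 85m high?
0.016215 rad/s

tan(θ) = y/56
sec²(θ) · dθ/dt = (1/56) · dy/dt
dθ/dt = cos²(θ)/56 · 3 = 56/(56² + 85²) · 3
dθ/dt = 0.016215 rad/s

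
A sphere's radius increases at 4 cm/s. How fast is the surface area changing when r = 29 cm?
928π cm²/s

S = 4πr²
dS/dt = dS/dr · dr/dt = 8πr · 4
At r = 29: dS/dt = 928π cm²/s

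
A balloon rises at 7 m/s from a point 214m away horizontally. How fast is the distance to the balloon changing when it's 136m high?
476√16073/16073 ≈ 3.755 m/s

z² = 214² + y²
z = √(214² + 136²) = 2√16073
dz/dt = y/z · dy/dt = 136/(2√16073) · 7 = 476√16073/16073 ≈ 3.755 m/s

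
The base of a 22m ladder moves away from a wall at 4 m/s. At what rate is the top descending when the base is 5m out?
20√51/153 ≈ 0.9335 m/s

x² + y² = 22²
2x·dx/dt + 2y·dy/dt = 0
dy/dt = -x/y · dx/dt = -5/(3√51) · 4 = -20√51/153 m/s
The top is descending at 20√51/153 ≈ 0.9335 m/s.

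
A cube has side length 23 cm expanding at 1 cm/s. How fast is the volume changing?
1587 cm³/s

V = s³
dV/dt = 3s² · ds/dt = 3·23²·1 = 1587 cm³/s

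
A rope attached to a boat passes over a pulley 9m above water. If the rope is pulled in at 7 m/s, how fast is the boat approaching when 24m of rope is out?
56√55/55 ≈ 7.551 m/s

rope² = x² + 9²
x = √(24² - 9²) = 3√55
dx/dt = (rope/x) · d(rope)/dt = (24/(3√55)) · (-7) = -56√55/55 m/s
The boat approaches at 56√55/55 ≈ 7.551 m/s.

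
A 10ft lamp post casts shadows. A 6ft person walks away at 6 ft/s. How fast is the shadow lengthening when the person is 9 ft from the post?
9 ft/s

By similar triangles: 10/(x+s) = 6/s
Solving: s = 6x/4
ds/dt = 6/4 · dx/dt = 3/2 · 6 = 9 ft/s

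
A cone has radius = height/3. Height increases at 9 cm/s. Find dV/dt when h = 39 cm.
1521π cm³/s

V = (1/3)π(h/3)²h = πh³/27
dV/dt = πh²/9 · 9
At h = 39: dV/dt = 1521π cm³/s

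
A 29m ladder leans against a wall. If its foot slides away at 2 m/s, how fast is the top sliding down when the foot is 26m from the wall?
52√165/165 ≈ 4.048 m/s

x² + y² = 29²
2x·dx/dt + 2y·dy/dt = 0
dy/dt = -x/y · dx/dt = -26/√165 · 2 = -52√165/165 m/s
The top is descending at 52√165/165 ≈ 4.048 m/s.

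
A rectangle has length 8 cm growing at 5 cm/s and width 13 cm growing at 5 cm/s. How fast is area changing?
105 cm²/s

A = lw
dA/dt = w·dl/dt + l·dw/dt = 13·5 + 8·5 = 105 cm²/s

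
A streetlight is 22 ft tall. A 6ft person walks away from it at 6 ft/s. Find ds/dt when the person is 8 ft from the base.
9/4 ft/s

By similar triangles: 22/(x+s) = 6/s
Solving: s = 6x/16
ds/dt = 6/16 · dx/dt = 3/8 · 6 = 9/4 ft/s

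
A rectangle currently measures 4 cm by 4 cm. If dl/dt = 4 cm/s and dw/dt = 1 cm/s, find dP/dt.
10 cm/s

P = 2(l + w)
dP/dt = 2(dl/dt + dw/dt) = 2(4 + 1) = 10 cm/s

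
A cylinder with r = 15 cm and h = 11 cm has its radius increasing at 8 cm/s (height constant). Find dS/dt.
656π cm²/s

S = 2πrh + 2πr² (lateral + bases)
dS/dt = (2πh + 4πr)·dr/dt = (2π·11 + 4π·15)·8
= 656π cm²/s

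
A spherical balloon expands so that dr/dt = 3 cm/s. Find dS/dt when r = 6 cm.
144π cm²/s

S = 4πr²
dS/dt = dS/dr · dr/dt = 8πr · 3
At r = 6: dS/dt = 144π cm²/s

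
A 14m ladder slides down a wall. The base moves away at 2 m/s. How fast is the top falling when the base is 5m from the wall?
10√19/57 ≈ 0.7647 m/s

x² + y² = 14²
2x·dx/dt + 2y·dy/dt = 0
dy/dt = -x/y · dx/dt = -5/(3√19) · 2 = -10√19/57 m/s
The top is descending at 10√19/57 ≈ 0.7647 m/s.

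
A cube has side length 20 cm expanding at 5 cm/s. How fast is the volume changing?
6000 cm³/s

V = s³
dV/dt = 3s² · ds/dt = 3·20²·5 = 6000 cm³/s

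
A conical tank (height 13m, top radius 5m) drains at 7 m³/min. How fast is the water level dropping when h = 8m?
1183/(1600π) ≈ 0.2354 m/min

r/h = 5/13, so r = (5/13)h
V = (1/3)πr²h = (1/3)π((5/13)h)²h = (25/507)πh³
dV/dh = (25/169)πh²
dh/dt = (dV/dt)/(dV/dh) = -7/((25/169)π·8²) = -1183/(1600π) m/min
The level is dropping at 1183/(1600π) ≈ 0.2354 m/min.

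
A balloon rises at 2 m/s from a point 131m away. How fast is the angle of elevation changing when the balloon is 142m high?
0.007019 rad/s

tan(θ) = y/131
sec²(θ) · dθ/dt = (1/131) · dy/dt
dθ/dt = cos²(θ)/131 · 2 = 131/(131² + 142²) · 2
dθ/dt = 0.007019 rad/s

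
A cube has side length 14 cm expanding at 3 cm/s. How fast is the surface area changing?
504 cm²/s

A = 6s²
dA/dt = 12s · ds/dt = 12·14·3 = 504 cm²/s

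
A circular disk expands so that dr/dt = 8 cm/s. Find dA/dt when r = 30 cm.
480π cm²/s

A = πr²
dA/dt = 2πr · dr/dt = 2π(30)(8) = 480π cm²/s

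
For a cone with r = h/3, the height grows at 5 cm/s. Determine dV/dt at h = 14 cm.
980π/9 cm³/s

V = (1/3)π(h/3)²h = πh³/27
dV/dt = πh²/9 · 5
At h = 14: dV/dt = 980π/9 cm³/s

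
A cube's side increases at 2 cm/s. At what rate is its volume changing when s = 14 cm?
1176 cm³/s

V = s³
dV/dt = 3s² · ds/dt = 3·14²·2 = 1176 cm³/s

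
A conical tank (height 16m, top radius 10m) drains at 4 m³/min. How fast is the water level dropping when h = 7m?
256/(1225π) ≈ 0.06652 m/min

r/h = 10/16, so r = (5/8)h
V = (1/3)πr²h = (1/3)π((5/8)h)²h = (25/192)πh³
dV/dh = (25/64)πh²
dh/dt = (dV/dt)/(dV/dh) = -4/((25/64)π·7²) = -256/(1225π) m/min
The level is dropping at 256/(1225π) ≈ 0.06652 m/min.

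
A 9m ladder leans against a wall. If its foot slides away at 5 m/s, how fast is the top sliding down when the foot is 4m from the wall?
4√65/13 ≈ 2.481 m/s

x² + y² = 9²
2x·dx/dt + 2y·dy/dt = 0
dy/dt = -x/y · dx/dt = -4/√65 · 5 = -4√65/13 m/s
The top is descending at 4√65/13 ≈ 2.481 m/s.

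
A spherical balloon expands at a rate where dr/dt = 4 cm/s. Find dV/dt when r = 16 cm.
4096π cm³/s

V = (4/3)πr³
dV/dt = dV/dr · dr/dt = 4πr² · 4
At r = 16: dV/dt = 4096π cm³/s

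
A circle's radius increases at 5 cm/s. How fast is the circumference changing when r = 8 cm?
10π cm/s

C = 2πr
dC/dt = 2π · dr/dt = 2π · 5 = 10π cm/s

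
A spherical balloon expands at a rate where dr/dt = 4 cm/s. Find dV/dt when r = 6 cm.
576π cm³/s

V = (4/3)πr³
dV/dt = dV/dr · dr/dt = 4πr² · 4
At r = 6: dV/dt = 576π cm³/s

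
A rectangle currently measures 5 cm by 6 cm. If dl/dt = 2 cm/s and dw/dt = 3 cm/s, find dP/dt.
10 cm/s

P = 2(l + w)
dP/dt = 2(dl/dt + dw/dt) = 2(2 + 3) = 10 cm/s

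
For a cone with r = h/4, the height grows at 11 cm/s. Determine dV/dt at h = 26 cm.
1859π/4 cm³/s

V = (1/3)π(h/4)²h = πh³/48
dV/dt = πh²/16 · 11
At h = 26: dV/dt = 1859π/4 cm³/s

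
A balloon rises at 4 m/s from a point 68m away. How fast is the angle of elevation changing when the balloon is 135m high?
0.011904 rad/s

tan(θ) = y/68
sec²(θ) · dθ/dt = (1/68) · dy/dt
dθ/dt = cos²(θ)/68 · 4 = 68/(68² + 135²) · 4
dθ/dt = 0.011904 rad/s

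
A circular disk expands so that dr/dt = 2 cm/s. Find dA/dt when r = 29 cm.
116π cm²/s

A = πr²
dA/dt = 2πr · dr/dt = 2π(29)(2) = 116π cm²/s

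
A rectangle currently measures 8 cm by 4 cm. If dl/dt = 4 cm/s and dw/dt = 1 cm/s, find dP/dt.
10 cm/s

P = 2(l + w)
dP/dt = 2(dl/dt + dw/dt) = 2(4 + 1) = 10 cm/s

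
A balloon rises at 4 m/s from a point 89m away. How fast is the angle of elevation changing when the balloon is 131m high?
0.014193 rad/s

tan(θ) = y/89
sec²(θ) · dθ/dt = (1/89) · dy/dt
dθ/dt = cos²(θ)/89 · 4 = 89/(89² + 131²) · 4
dθ/dt = 0.014193 rad/s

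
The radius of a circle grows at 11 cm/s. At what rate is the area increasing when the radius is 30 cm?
660π cm²/s

A = πr²
dA/dt = 2πr · dr/dt = 2π(30)(11) = 660π cm²/s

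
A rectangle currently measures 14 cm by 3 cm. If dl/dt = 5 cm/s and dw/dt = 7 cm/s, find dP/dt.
24 cm/s

P = 2(l + w)
dP/dt = 2(dl/dt + dw/dt) = 2(5 + 7) = 24 cm/s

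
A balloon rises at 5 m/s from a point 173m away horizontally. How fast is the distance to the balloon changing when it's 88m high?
440√37673/37673 ≈ 2.267 m/s

z² = 173² + y²
z = √(173² + 88²) = √37673
dz/dt = y/z · dy/dt = 88/√37673 · 5 = 440√37673/37673 ≈ 2.267 m/s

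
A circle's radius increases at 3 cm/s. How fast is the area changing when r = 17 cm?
102π cm²/s

A = πr²
dA/dt = 2πr · dr/dt = 2π(17)(3) = 102π cm²/s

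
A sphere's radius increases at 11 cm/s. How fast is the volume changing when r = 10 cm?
4400π cm³/s

V = (4/3)πr³
dV/dt = dV/dr · dr/dt = 4πr² · 11
At r = 10: dV/dt = 4400π cm³/s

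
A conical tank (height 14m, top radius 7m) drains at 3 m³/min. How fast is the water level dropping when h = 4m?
3/(4π) ≈ 0.2387 m/min

r/h = 7/14, so r = (1/2)h
V = (1/3)πr²h = (1/3)π((1/2)h)²h = (1/12)πh³
dV/dh = (1/4)πh²
dh/dt = (dV/dt)/(dV/dh) = -3/((1/4)π·4²) = -3/(4π) m/min
The level is dropping at 3/(4π) ≈ 0.2387 m/min.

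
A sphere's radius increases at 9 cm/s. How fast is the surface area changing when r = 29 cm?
2088π cm²/s

S = 4πr²
dS/dt = dS/dr · dr/dt = 8πr · 9
At r = 29: dS/dt = 2088π cm²/s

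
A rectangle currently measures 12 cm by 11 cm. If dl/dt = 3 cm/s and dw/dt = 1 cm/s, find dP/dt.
8 cm/s

P = 2(l + w)
dP/dt = 2(dl/dt + dw/dt) = 2(3 + 1) = 8 cm/s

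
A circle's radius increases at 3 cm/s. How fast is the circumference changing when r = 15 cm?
6π cm/s

C = 2πr
dC/dt = 2π · dr/dt = 2π · 3 = 6π cm/s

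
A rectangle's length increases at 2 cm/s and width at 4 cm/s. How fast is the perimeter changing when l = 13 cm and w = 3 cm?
12 cm/s

P = 2(l + w)
dP/dt = 2(dl/dt + dw/dt) = 2(2 + 4) = 12 cm/s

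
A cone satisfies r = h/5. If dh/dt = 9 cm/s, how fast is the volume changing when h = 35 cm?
441π cm³/s

V = (1/3)π(h/5)²h = πh³/75
dV/dt = πh²/25 · 9
At h = 35: dV/dt = 441π cm³/s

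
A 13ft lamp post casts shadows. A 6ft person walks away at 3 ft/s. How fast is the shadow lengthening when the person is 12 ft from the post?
18/7 ft/s

By similar triangles: 13/(x+s) = 6/s
Solving: s = 6x/7
ds/dt = 6/7 · dx/dt = 6/7 · 3 = 18/7 ft/s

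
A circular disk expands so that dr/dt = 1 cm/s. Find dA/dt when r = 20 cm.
40π cm²/s

A = πr²
dA/dt = 2πr · dr/dt = 2π(20)(1) = 40π cm²/s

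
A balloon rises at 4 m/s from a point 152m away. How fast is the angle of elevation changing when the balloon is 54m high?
0.023367 rad/s

tan(θ) = y/152
sec²(θ) · dθ/dt = (1/152) · dy/dt
dθ/dt = cos²(θ)/152 · 4 = 152/(152² + 54²) · 4
dθ/dt = 0.023367 rad/s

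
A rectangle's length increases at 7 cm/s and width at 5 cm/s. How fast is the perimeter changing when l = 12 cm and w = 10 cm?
24 cm/s

P = 2(l + w)
dP/dt = 2(dl/dt + dw/dt) = 2(7 + 5) = 24 cm/s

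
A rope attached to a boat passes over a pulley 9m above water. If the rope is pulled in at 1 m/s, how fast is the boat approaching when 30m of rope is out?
10√91/91 ≈ 1.048 m/s

rope² = x² + 9²
x = √(30² - 9²) = 3√91
dx/dt = (rope/x) · d(rope)/dt = (30/(3√91)) · (-1) = -10√91/91 m/s
The boat approaches at 10√91/91 ≈ 1.048 m/s.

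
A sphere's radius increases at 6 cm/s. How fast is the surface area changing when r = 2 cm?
96π cm²/s

S = 4πr²
dS/dt = dS/dr · dr/dt = 8πr · 6
At r = 2: dS/dt = 96π cm²/s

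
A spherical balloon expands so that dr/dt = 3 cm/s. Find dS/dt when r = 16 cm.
384π cm²/s

S = 4πr²
dS/dt = dS/dr · dr/dt = 8πr · 3
At r = 16: dS/dt = 384π cm²/s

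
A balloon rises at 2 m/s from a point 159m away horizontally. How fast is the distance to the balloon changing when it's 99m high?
33√3898/1949 ≈ 1.057 m/s

z² = 159² + y²
z = √(159² + 99²) = 3√3898
dz/dt = y/z · dy/dt = 99/(3√3898) · 2 = 33√3898/1949 ≈ 1.057 m/s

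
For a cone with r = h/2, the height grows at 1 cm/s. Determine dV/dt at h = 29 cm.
841π/4 cm³/s

V = (1/3)π(h/2)²h = πh³/12
dV/dt = πh²/4 · 1
At h = 29: dV/dt = 841π/4 cm³/s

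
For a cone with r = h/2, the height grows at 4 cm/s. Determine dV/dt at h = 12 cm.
144π cm³/s

V = (1/3)π(h/2)²h = πh³/12
dV/dt = πh²/4 · 4
At h = 12: dV/dt = 144π cm³/s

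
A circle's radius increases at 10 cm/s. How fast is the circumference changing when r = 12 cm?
20π cm/s

C = 2πr
dC/dt = 2π · dr/dt = 2π · 10 = 20π cm/s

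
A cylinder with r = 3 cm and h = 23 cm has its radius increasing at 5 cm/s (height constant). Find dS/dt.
290π cm²/s

S = 2πrh + 2πr² (lateral + bases)
dS/dt = (2πh + 4πr)·dr/dt = (2π·23 + 4π·3)·5
= 290π cm²/s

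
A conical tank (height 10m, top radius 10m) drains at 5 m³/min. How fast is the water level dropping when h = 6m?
5/(36π) ≈ 0.04421 m/min

r/h = 10/10, so r = h
V = (1/3)πr²h = (1/3)π(h)²h = (1/3)πh³
dV/dh = πh²
dh/dt = (dV/dt)/(dV/dh) = -5/(π·6²) = -5/(36π) m/min
The level is dropping at 5/(36π) ≈ 0.04421 m/min.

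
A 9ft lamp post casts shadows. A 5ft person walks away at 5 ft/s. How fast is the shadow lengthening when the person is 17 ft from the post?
25/4 ft/s

By similar triangles: 9/(x+s) = 5/s
Solving: s = 5x/4
ds/dt = 5/4 · dx/dt = 5/4 · 5 = 25/4 ft/s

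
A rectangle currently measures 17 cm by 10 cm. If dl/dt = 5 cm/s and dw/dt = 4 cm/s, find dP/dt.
18 cm/s

P = 2(l + w)
dP/dt = 2(dl/dt + dw/dt) = 2(5 + 4) = 18 cm/s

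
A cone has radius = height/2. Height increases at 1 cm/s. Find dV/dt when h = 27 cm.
729π/4 cm³/s

V = (1/3)π(h/2)²h = πh³/12
dV/dt = πh²/4 · 1
At h = 27: dV/dt = 729π/4 cm³/s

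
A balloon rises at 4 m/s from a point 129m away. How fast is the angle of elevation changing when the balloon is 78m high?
0.022706 rad/s

tan(θ) = y/129
sec²(θ) · dθ/dt = (1/129) · dy/dt
dθ/dt = cos²(θ)/129 · 4 = 129/(129² + 78²) · 4
dθ/dt = 0.022706 rad/s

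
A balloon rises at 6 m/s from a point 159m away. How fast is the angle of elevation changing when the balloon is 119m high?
0.024187 rad/s

tan(θ) = y/159
sec²(θ) · dθ/dt = (1/159) · dy/dt
dθ/dt = cos²(θ)/159 · 6 = 159/(159² + 119²) · 6
dθ/dt = 0.024187 rad/s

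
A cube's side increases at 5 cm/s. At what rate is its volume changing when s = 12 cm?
2160 cm³/s

V = s³
dV/dt = 3s² · ds/dt = 3·12²·5 = 2160 cm³/s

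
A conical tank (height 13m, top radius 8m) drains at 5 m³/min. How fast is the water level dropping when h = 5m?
169/(320π) ≈ 0.1681 m/min

r/h = 8/13, so r = (8/13)h
V = (1/3)πr²h = (1/3)π((8/13)h)²h = (64/507)πh³
dV/dh = (64/169)πh²
dh/dt = (dV/dt)/(dV/dh) = -5/((64/169)π·5²) = -169/(320π) m/min
The level is dropping at 169/(320π) ≈ 0.1681 m/min.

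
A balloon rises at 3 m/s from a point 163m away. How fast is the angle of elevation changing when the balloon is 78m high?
0.014976 rad/s

tan(θ) = y/163
sec²(θ) · dθ/dt = (1/163) · dy/dt
dθ/dt = cos²(θ)/163 · 3 = 163/(163² + 78²) · 3
dθ/dt = 0.014976 rad/s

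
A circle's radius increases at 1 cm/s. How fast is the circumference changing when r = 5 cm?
2π cm/s

C = 2πr
dC/dt = 2π · dr/dt = 2π · 1 = 2π cm/s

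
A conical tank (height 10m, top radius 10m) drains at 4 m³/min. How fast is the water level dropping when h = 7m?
4/(49π) ≈ 0.02598 m/min

r/h = 10/10, so r = h
V = (1/3)πr²h = (1/3)π(h)²h = (1/3)πh³
dV/dh = πh²
dh/dt = (dV/dt)/(dV/dh) = -4/(π·7²) = -4/(49π) m/min
The level is dropping at 4/(49π) ≈ 0.02598 m/min.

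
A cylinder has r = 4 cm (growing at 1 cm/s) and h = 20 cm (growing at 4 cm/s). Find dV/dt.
224π cm³/s

V = πr²h
dV/dt = 2πrh·dr/dt + πr²·dh/dt
= 2π(4)(20)(1) + π(4)²(4)
= 224π cm³/s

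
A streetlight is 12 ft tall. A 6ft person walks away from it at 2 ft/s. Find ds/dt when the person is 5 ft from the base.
2 ft/s

By similar triangles: 12/(x+s) = 6/s
Solving: s = 6x/6
ds/dt = 6/6 · dx/dt = 1 · 2 = 2 ft/s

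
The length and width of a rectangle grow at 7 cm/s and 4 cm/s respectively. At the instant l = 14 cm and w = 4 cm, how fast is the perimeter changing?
22 cm/s

P = 2(l + w)
dP/dt = 2(dl/dt + dw/dt) = 2(7 + 4) = 22 cm/s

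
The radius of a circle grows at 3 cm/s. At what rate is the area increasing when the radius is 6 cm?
36π cm²/s

A = πr²
dA/dt = 2πr · dr/dt = 2π(6)(3) = 36π cm²/s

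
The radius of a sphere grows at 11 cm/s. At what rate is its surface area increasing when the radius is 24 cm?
2112π cm²/s

S = 4πr²
dS/dt = dS/dr · dr/dt = 8πr · 11
At r = 24: dS/dt = 2112π cm²/s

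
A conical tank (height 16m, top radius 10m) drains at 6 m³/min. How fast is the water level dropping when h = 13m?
384/(4225π) ≈ 0.02893 m/min

r/h = 10/16, so r = (5/8)h
V = (1/3)πr²h = (1/3)π((5/8)h)²h = (25/192)πh³
dV/dh = (25/64)πh²
dh/dt = (dV/dt)/(dV/dh) = -6/((25/64)π·13²) = -384/(4225π) m/min
The level is dropping at 384/(4225π) ≈ 0.02893 m/min.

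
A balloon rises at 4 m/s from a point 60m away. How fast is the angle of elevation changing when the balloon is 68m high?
0.029183 rad/s

tan(θ) = y/60
sec²(θ) · dθ/dt = (1/60) · dy/dt
dθ/dt = cos²(θ)/60 · 4 = 60/(60² + 68²) · 4
dθ/dt = 0.029183 rad/s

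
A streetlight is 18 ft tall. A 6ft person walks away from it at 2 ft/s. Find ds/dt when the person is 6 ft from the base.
1 ft/s

By similar triangles: 18/(x+s) = 6/s
Solving: s = 6x/12
ds/dt = 6/12 · dx/dt = 1/2 · 2 = 1 ft/s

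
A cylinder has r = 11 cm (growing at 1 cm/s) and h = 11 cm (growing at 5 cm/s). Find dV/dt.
847π cm³/s

V = πr²h
dV/dt = 2πrh·dr/dt + πr²·dh/dt
= 2π(11)(11)(1) + π(11)²(5)
= 847π cm³/s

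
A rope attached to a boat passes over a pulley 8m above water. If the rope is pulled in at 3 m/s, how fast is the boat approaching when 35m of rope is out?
35√129/129 ≈ 3.082 m/s

rope² = x² + 8²
x = √(35² - 8²) = 3√129
dx/dt = (rope/x) · d(rope)/dt = (35/(3√129)) · (-3) = -35√129/129 m/s
The boat approaches at 35√129/129 ≈ 3.082 m/s.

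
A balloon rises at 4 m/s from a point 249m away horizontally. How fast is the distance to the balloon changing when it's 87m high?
58√7730/3865 ≈ 1.319 m/s

z² = 249² + y²
z = √(249² + 87²) = 3√7730
dz/dt = y/z · dy/dt = 87/(3√7730) · 4 = 58√7730/3865 ≈ 1.319 m/s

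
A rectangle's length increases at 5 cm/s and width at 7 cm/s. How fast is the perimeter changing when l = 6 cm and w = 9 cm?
24 cm/s

P = 2(l + w)
dP/dt = 2(dl/dt + dw/dt) = 2(5 + 7) = 24 cm/s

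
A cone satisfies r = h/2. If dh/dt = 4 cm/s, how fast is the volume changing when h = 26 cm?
676π cm³/s

V = (1/3)π(h/2)²h = πh³/12
dV/dt = πh²/4 · 4
At h = 26: dV/dt = 676π cm³/s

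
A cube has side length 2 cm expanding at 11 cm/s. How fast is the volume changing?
132 cm³/s

V = s³
dV/dt = 3s² · ds/dt = 3·2²·11 = 132 cm³/s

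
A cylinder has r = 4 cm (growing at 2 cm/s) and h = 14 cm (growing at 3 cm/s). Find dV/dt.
272π cm³/s

V = πr²h
dV/dt = 2πrh·dr/dt + πr²·dh/dt
= 2π(4)(14)(2) + π(4)²(3)
= 272π cm³/s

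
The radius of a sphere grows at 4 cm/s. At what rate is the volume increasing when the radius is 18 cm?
5184π cm³/s

V = (4/3)πr³
dV/dt = dV/dr · dr/dt = 4πr² · 4
At r = 18: dV/dt = 5184π cm³/s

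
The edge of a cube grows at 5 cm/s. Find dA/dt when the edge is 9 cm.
540 cm²/s

A = 6s²
dA/dt = 12s · ds/dt = 12·9·5 = 540 cm²/s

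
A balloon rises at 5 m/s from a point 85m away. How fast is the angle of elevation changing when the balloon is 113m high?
0.021256 rad/s

tan(θ) = y/85
sec²(θ) · dθ/dt = (1/85) · dy/dt
dθ/dt = cos²(θ)/85 · 5 = 85/(85² + 113²) · 5
dθ/dt = 0.021256 rad/s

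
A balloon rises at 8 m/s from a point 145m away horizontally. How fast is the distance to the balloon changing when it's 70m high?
112√1037/1037 ≈ 3.478 m/s

z² = 145² + y²
z = √(145² + 70²) = 5√1037
dz/dt = y/z · dy/dt = 70/(5√1037) · 8 = 112√1037/1037 ≈ 3.478 m/s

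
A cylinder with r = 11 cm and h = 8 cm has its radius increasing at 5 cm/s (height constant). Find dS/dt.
300π cm²/s

S = 2πrh + 2πr² (lateral + bases)
dS/dt = (2πh + 4πr)·dr/dt = (2π·8 + 4π·11)·5
= 300π cm²/s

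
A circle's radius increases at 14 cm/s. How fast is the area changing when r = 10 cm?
280π cm²/s

A = πr²
dA/dt = 2πr · dr/dt = 2π(10)(14) = 280π cm²/s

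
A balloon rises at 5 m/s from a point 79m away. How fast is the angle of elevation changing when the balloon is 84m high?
0.029706 rad/s

tan(θ) = y/79
sec²(θ) · dθ/dt = (1/79) · dy/dt
dθ/dt = cos²(θ)/79 · 5 = 79/(79² + 84²) · 5
dθ/dt = 0.029706 rad/s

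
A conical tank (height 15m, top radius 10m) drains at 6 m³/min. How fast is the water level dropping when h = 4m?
27/(32π) ≈ 0.2686 m/min

r/h = 10/15, so r = (2/3)h
V = (1/3)πr²h = (1/3)π((2/3)h)²h = (4/27)πh³
dV/dh = (4/9)πh²
dh/dt = (dV/dt)/(dV/dh) = -6/((4/9)π·4²) = -27/(32π) m/min
The level is dropping at 27/(32π) ≈ 0.2686 m/min.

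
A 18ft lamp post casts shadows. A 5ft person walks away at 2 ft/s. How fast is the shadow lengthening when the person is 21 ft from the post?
10/13 ft/s

By similar triangles: 18/(x+s) = 5/s
Solving: s = 5x/13
ds/dt = 5/13 · dx/dt = 5/13 · 2 = 10/13 ft/s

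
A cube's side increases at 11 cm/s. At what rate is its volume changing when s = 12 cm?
4752 cm³/s

V = s³
dV/dt = 3s² · ds/dt = 3·12²·11 = 4752 cm³/s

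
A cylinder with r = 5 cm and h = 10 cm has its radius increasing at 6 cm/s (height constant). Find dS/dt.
240π cm²/s

S = 2πrh + 2πr² (lateral + bases)
dS/dt = (2πh + 4πr)·dr/dt = (2π·10 + 4π·5)·6
= 240π cm²/s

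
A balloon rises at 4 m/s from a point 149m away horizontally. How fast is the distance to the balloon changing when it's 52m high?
208√24905/24905 ≈ 1.318 m/s

z² = 149² + y²
z = √(149² + 52²) = √24905
dz/dt = y/z · dy/dt = 52/√24905 · 4 = 208√24905/24905 ≈ 1.318 m/s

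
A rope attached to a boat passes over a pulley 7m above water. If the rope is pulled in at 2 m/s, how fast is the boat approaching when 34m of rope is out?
68√123/369 ≈ 2.044 m/s

rope² = x² + 7²
x = √(34² - 7²) = 3√123
dx/dt = (rope/x) · d(rope)/dt = (34/(3√123)) · (-2) = -68√123/369 m/s
The boat approaches at 68√123/369 ≈ 2.044 m/s.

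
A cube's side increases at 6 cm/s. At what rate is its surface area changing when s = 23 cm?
1656 cm²/s

A = 6s²
dA/dt = 12s · ds/dt = 12·23·6 = 1656 cm²/s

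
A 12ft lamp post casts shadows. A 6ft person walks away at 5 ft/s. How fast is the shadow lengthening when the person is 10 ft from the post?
5 ft/s

By similar triangles: 12/(x+s) = 6/s
Solving: s = 6x/6
ds/dt = 6/6 · dx/dt = 1 · 5 = 5 ft/s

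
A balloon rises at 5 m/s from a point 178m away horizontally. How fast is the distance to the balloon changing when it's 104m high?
52√17/85 ≈ 2.522 m/s

z² = 178² + y²
z = √(178² + 104²) = 50√17
dz/dt = y/z · dy/dt = 104/(50√17) · 5 = 52√17/85 ≈ 2.522 m/s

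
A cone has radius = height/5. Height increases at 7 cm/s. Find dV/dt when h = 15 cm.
63π cm³/s

V = (1/3)π(h/5)²h = πh³/75
dV/dt = πh²/25 · 7
At h = 15: dV/dt = 63π cm³/s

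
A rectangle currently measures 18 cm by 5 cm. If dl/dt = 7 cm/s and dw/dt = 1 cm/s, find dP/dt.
16 cm/s

P = 2(l + w)
dP/dt = 2(dl/dt + dw/dt) = 2(7 + 1) = 16 cm/s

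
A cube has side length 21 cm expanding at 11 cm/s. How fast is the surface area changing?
2772 cm²/s

A = 6s²
dA/dt = 12s · ds/dt = 12·21·11 = 2772 cm²/s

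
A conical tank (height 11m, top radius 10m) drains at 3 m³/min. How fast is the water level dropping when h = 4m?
363/(1600π) ≈ 0.07222 m/min

r/h = 10/11, so r = (10/11)h
V = (1/3)πr²h = (1/3)π((10/11)h)²h = (100/363)πh³
dV/dh = (100/121)πh²
dh/dt = (dV/dt)/(dV/dh) = -3/((100/121)π·4²) = -363/(1600π) m/min
The level is dropping at 363/(1600π) ≈ 0.07222 m/min.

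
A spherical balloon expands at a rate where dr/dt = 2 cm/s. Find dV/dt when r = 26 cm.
5408π cm³/s

V = (4/3)πr³
dV/dt = dV/dr · dr/dt = 4πr² · 2
At r = 26: dV/dt = 5408π cm³/s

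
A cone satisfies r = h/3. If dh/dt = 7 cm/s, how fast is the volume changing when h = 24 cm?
448π cm³/s

V = (1/3)π(h/3)²h = πh³/27
dV/dt = πh²/9 · 7
At h = 24: dV/dt = 448π cm³/s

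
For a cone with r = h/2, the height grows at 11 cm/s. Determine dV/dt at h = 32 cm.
2816π cm³/s

V = (1/3)π(h/2)²h = πh³/12
dV/dt = πh²/4 · 11
At h = 32: dV/dt = 2816π cm³/s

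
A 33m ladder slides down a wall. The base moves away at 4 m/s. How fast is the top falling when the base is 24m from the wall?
32√57/57 ≈ 4.239 m/s

x² + y² = 33²
2x·dx/dt + 2y·dy/dt = 0
dy/dt = -x/y · dx/dt = -24/(3√57) · 4 = -32√57/57 m/s
The top is descending at 32√57/57 ≈ 4.239 m/s.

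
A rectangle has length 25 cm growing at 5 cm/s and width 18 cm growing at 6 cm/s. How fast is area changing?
240 cm²/s

A = lw
dA/dt = w·dl/dt + l·dw/dt = 18·5 + 25·6 = 240 cm²/s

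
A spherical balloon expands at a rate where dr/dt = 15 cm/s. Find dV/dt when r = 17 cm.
17340π cm³/s

V = (4/3)πr³
dV/dt = dV/dr · dr/dt = 4πr² · 15
At r = 17: dV/dt = 17340π cm³/s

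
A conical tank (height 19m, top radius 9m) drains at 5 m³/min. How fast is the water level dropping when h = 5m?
361/(405π) ≈ 0.2837 m/min

r/h = 9/19, so r = (9/19)h
V = (1/3)πr²h = (1/3)π((9/19)h)²h = (27/361)πh³
dV/dh = (81/361)πh²
dh/dt = (dV/dt)/(dV/dh) = -5/((81/361)π·5²) = -361/(405π) m/min
The level is dropping at 361/(405π) ≈ 0.2837 m/min.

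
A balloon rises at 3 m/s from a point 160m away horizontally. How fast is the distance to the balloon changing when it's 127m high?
381√41729/41729 ≈ 1.865 m/s

z² = 160² + y²
z = √(160² + 127²) = √41729
dz/dt = y/z · dy/dt = 127/√41729 · 3 = 381√41729/41729 ≈ 1.865 m/s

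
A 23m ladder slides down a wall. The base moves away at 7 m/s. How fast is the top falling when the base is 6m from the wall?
42√493/493 ≈ 1.892 m/s

x² + y² = 23²
2x·dx/dt + 2y·dy/dt = 0
dy/dt = -x/y · dx/dt = -6/√493 · 7 = -42√493/493 m/s
The top is descending at 42√493/493 ≈ 1.892 m/s.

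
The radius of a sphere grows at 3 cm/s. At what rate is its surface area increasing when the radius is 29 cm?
696π cm²/s

S = 4πr²
dS/dt = dS/dr · dr/dt = 8πr · 3
At r = 29: dS/dt = 696π cm²/s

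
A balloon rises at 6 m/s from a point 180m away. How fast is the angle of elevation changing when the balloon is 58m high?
0.030198 rad/s

tan(θ) = y/180
sec²(θ) · dθ/dt = (1/180) · dy/dt
dθ/dt = cos²(θ)/180 · 6 = 180/(180² + 58²) · 6
dθ/dt = 0.030198 rad/s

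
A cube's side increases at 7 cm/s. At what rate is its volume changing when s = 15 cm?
4725 cm³/s

V = s³
dV/dt = 3s² · ds/dt = 3·15²·7 = 4725 cm³/s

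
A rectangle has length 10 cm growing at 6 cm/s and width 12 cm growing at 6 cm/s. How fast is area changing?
132 cm²/s

A = lw
dA/dt = w·dl/dt + l·dw/dt = 12·6 + 10·6 = 132 cm²/s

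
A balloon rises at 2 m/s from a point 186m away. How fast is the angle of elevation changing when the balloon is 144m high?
0.006723 rad/s

tan(θ) = y/186
sec²(θ) · dθ/dt = (1/186) · dy/dt
dθ/dt = cos²(θ)/186 · 2 = 186/(186² + 144²) · 2
dθ/dt = 0.006723 rad/s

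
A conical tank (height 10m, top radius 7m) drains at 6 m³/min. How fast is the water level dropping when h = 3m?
200/(147π) ≈ 0.4331 m/min

r/h = 7/10, so r = (7/10)h
V = (1/3)πr²h = (1/3)π((7/10)h)²h = (49/300)πh³
dV/dh = (49/100)πh²
dh/dt = (dV/dt)/(dV/dh) = -6/((49/100)π·3²) = -200/(147π) m/min
The level is dropping at 200/(147π) ≈ 0.4331 m/min.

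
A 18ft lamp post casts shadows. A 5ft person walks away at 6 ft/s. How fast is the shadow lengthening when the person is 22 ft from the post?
30/13 ft/s

By similar triangles: 18/(x+s) = 5/s
Solving: s = 5x/13
ds/dt = 5/13 · dx/dt = 5/13 · 6 = 30/13 ft/s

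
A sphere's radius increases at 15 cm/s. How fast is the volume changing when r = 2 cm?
240π cm³/s

V = (4/3)πr³
dV/dt = dV/dr · dr/dt = 4πr² · 15
At r = 2: dV/dt = 240π cm³/s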